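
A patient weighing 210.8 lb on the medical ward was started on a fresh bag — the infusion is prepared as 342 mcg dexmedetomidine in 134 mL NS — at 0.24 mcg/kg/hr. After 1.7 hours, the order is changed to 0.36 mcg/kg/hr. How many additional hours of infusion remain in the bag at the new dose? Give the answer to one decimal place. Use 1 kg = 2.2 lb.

Initial rate:
Weight = 210.8 lb ÷ 2.2 lb/kg = 95.81818 kg
Dose = 0.24 mcg/kg/hr × 95.81818 kg = 22.99636 mcg/hr
Concentration = 342 mcg ÷ 134 mL = 2.552239 mcg/mL
Rate = 22.99636 mcg/hr ÷ 2.552239 mcg/mL = 9.010271 mL/hr
Volume infused so far = 9.010271 mL/hr × 1.7 hr = 15.31746 mL
Volume remaining = 134 − 15.31746 = 118.6825 mL
New rate:
Dose = 0.36 mcg/kg/hr × 95.81818 kg = 34.49455 mcg/hr
Rate = 34.49455 mcg/hr ÷ 2.552239 mcg/mL = 13.51541 mL/hr
Time remaining = 118.6825 mL ÷ 13.51541 mL/hr = 8.781278 hr

8.8 hours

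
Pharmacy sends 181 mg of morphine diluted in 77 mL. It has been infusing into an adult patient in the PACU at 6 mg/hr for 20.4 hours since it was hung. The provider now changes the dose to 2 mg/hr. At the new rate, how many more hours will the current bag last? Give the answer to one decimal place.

Initial rate:
Concentration = 181 mg ÷ 77 mL = 2.350649 mg/mL
Rate = 6 mg/hr ÷ 2.350649 mg/mL = 2.552486 mL/hr
Volume infused so far = 2.552486 mL/hr × 20.4 hr = 52.07072 mL
Volume remaining = 77 − 52.07072 = 24.92928 mL
New rate:
Rate = 2 mg/hr ÷ 2.350649 mg/mL = 0.8508287 mL/hr
Time remaining = 24.92928 mL ÷ 0.8508287 mL/hr = 29.3 hr

29.3 hours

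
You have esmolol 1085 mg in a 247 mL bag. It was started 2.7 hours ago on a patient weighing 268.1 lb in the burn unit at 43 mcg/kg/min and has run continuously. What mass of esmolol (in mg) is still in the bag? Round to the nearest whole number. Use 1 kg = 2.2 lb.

Weight = 268.1 lb ÷ 2.2 lb/kg = 121.8636 kg
Dose = 43 mcg/kg/min × 121.8636 kg = 5240.136 mcg/min
5240.136 mcg/min × 60 min/hr = 314408.2 mcg/hr
Concentration = 1085 mg ÷ 247 mL = 4.392713 mg/mL = 4392.713 mcg/mL
Rate = 314408.2 mcg/hr ÷ 4392.713 mcg/mL = 71.57495 mL/hr
Volume infused = 71.57495 mL/hr × 2.7 hr = 193.2524 mL
Volume remaining = 247 − 193.2524 = 53.74763 mL
Drug remaining = 53.74763 mL × 4392.713 mcg/mL = 236097.9 mcg = 236.0979 mg

236 mg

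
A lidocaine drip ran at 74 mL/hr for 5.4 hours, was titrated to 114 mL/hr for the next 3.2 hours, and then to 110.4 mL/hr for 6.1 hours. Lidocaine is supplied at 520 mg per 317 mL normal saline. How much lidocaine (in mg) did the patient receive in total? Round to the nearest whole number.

Concentration = 520 mg ÷ 317 mL = 1.640379 mg/mL
Stage 1: 74 mL/hr × 5.4 hr = 399.6 mL → 399.6 mL × 1.640379 mg/mL = 655.4953 mg
Stage 2: 114 mL/hr × 3.2 hr = 364.8 mL → 364.8 mL × 1.640379 mg/mL = 598.4101 mg
Stage 3: 110.4 mL/hr × 6.1 hr = 673.44 mL → 673.44 mL × 1.640379 mg/mL = 1104.697 mg
Total = 655.4953 + 598.4101 + 1104.697 = 2358.602 mg

2359 mg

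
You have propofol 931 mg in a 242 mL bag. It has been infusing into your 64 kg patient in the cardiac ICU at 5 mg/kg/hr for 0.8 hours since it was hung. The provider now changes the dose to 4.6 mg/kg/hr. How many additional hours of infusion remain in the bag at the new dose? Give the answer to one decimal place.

Initial rate:
Dose = 5 mg/kg/hr × 64 kg = 320 mg/hr
Concentration = 931 mg ÷ 242 mL = 3.847107 mg/mL
Rate = 320 mg/hr ÷ 3.847107 mg/mL = 83.17938 mL/hr
Volume infused so far = 83.17938 mL/hr × 0.8 hr = 66.5435 mL
Volume remaining = 242 − 66.5435 = 175.4565 mL
New rate:
Dose = 4.6 mg/kg/hr × 64 kg = 294.4 mg/hr
Rate = 294.4 mg/hr ÷ 3.847107 mg/mL = 76.52503 mL/hr
Time remaining = 175.4565 mL ÷ 76.52503 mL/hr = 2.292799 hr

2.3 hours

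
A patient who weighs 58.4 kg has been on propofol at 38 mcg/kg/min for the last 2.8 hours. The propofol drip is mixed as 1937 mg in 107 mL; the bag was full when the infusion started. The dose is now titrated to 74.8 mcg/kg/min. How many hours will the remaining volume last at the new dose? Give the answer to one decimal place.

Initial rate:
Dose = 38 mcg/kg/min × 58.4 kg = 2219.2 mcg/min
2219.2 mcg/min × 60 min/hr = 133152 mcg/hr
Concentration = 1937 mg ÷ 107 mL = 18.1028 mg/mL = 18102.8 mcg/mL
Rate = 133152 mcg/hr ÷ 18102.8 mcg/mL = 7.355325 mL/hr
Volume infused so far = 7.355325 mL/hr × 2.8 hr = 20.59491 mL
Volume remaining = 107 − 20.59491 = 86.40509 mL
New rate:
Dose = 74.8 mcg/kg/min × 58.4 kg = 4368.32 mcg/min
4368.32 mcg/min × 60 min/hr = 262099.2 mcg/hr
Rate = 262099.2 mcg/hr ÷ 18102.8 mcg/mL = 14.47838 mL/hr
Time remaining = 86.40509 mL ÷ 14.47838 mL/hr = 5.967872 hr

6.0 hours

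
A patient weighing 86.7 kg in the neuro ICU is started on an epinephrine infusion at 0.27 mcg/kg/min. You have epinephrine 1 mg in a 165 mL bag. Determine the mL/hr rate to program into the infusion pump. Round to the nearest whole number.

232 mL/hr

Dose = 0.27 mcg/kg/min × 86.7 kg = 23.409 mcg/min
23.409 mcg/min × 60 min/hr = 1404.54 mcg/hr
Concentration = 1 mg ÷ 165 mL = 0.006060606 mg/mL = 6.060606 mcg/mL
Rate = 1404.54 mcg/hr ÷ 6.060606 mcg/mL = 231.7491 mL/hr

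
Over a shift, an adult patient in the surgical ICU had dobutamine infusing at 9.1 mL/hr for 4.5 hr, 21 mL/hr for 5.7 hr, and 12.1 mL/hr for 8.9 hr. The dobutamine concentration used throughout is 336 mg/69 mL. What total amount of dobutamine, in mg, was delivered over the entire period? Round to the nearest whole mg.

Concentration = 336 mg ÷ 69 mL = 4.869565 mg/mL
Stage 1: 9.1 mL/hr × 4.5 hr = 40.95 mL → 40.95 mL × 4.869565 mg/mL = 199.4087 mg
Stage 2: 21 mL/hr × 5.7 hr = 119.7 mL → 119.7 mL × 4.869565 mg/mL = 582.887 mg
Stage 3: 12.1 mL/hr × 8.9 hr = 107.69 mL → 107.69 mL × 4.869565 mg/mL = 524.4035 mg
Total = 199.4087 + 582.887 + 524.4035 = 1306.699 mg

1307 mg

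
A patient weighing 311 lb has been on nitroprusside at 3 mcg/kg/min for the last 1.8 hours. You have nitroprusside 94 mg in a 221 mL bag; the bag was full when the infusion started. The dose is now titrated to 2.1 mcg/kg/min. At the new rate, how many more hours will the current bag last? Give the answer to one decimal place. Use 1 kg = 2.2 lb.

2.7 hours

Initial rate:
Weight = 311 lb ÷ 2.2 lb/kg = 141.3636 kg
Dose = 3 mcg/kg/min × 141.3636 kg = 424.0909 mcg/min
424.0909 mcg/min × 60 min/hr = 25445.45 mcg/hr
Concentration = 94 mg ÷ 221 mL = 0.4253394 mg/mL = 425.3394 mcg/mL
Rate = 25445.45 mcg/hr ÷ 425.3394 mcg/mL = 59.82389 mL/hr
Volume infused so far = 59.82389 mL/hr × 1.8 hr = 107.683 mL
Volume remaining = 221 − 107.683 = 113.317 mL
New rate:
Dose = 2.1 mcg/kg/min × 141.3636 kg = 296.8636 mcg/min
296.8636 mcg/min × 60 min/hr = 17811.82 mcg/hr
Rate = 17811.82 mcg/hr ÷ 425.3394 mcg/mL = 41.87672 mL/hr
Time remaining = 113.317 mL ÷ 41.87672 mL/hr = 2.705966 hr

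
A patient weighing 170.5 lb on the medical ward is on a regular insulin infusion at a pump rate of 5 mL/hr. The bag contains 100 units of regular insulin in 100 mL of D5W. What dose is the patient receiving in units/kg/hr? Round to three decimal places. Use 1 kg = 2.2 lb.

Weight = 170.5 lb ÷ 2.2 lb/kg = 77.5 kg
Concentration = 100 units ÷ 100 mL = 1 units/mL
Drug rate = 5 mL/hr × 1 units/mL = 5 units/hr
5 units/hr ÷ 77.5 kg = 0.06451613 units/kg/hr

0.065 units/kg/hr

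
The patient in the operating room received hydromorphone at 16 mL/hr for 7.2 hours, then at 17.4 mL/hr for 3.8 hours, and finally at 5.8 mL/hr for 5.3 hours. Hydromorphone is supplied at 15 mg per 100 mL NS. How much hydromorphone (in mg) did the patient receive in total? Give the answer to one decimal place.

Concentration = 15 mg ÷ 100 mL = 0.15 mg/mL
Stage 1: 16 mL/hr × 7.2 hr = 115.2 mL → 115.2 mL × 0.15 mg/mL = 17.28 mg
Stage 2: 17.4 mL/hr × 3.8 hr = 66.12 mL → 66.12 mL × 0.15 mg/mL = 9.918 mg
Stage 3: 5.8 mL/hr × 5.3 hr = 30.74 mL → 30.74 mL × 0.15 mg/mL = 4.611 mg
Total = 17.28 + 9.918 + 4.611 = 31.809 mg

31.8 mg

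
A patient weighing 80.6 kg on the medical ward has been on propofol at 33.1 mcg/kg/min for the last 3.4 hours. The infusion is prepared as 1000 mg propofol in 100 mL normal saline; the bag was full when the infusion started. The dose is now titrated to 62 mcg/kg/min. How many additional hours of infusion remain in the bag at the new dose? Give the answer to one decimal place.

Initial rate:
Dose = 33.1 mcg/kg/min × 80.6 kg = 2667.86 mcg/min
2667.86 mcg/min × 60 min/hr = 160071.6 mcg/hr
Concentration = 1000 mg ÷ 100 mL = 10 mg/mL = 10000 mcg/mL
Rate = 160071.6 mcg/hr ÷ 10000 mcg/mL = 16.00716 mL/hr
Volume infused so far = 16.00716 mL/hr × 3.4 hr = 54.42434 mL
Volume remaining = 100 − 54.42434 = 45.57566 mL
New rate:
Dose = 62 mcg/kg/min × 80.6 kg = 4997.2 mcg/min
4997.2 mcg/min × 60 min/hr = 299832 mcg/hr
Rate = 299832 mcg/hr ÷ 10000 mcg/mL = 29.9832 mL/hr
Time remaining = 45.57566 mL ÷ 29.9832 mL/hr = 1.52004 hr

1.5 hours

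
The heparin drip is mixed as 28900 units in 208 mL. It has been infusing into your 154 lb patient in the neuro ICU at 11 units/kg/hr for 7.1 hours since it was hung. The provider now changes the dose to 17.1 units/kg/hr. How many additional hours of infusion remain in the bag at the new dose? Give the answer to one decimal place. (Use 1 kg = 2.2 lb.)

Initial rate:
Weight = 154 lb ÷ 2.2 lb/kg = 70 kg
Dose = 11 units/kg/hr × 70 kg = 770 units/hr
Concentration = 28900 units ÷ 208 mL = 138.9423 units/mL
Rate = 770 units/hr ÷ 138.9423 units/mL = 5.541869 mL/hr
Volume infused so far = 5.541869 mL/hr × 7.1 hr = 39.34727 mL
Volume remaining = 208 − 39.34727 = 168.6527 mL
New rate:
Dose = 17.1 units/kg/hr × 70 kg = 1197 units/hr
Rate = 1197 units/hr ÷ 138.9423 units/mL = 8.615087 mL/hr
Time remaining = 168.6527 mL ÷ 8.615087 mL/hr = 19.57644 hr

19.6 hours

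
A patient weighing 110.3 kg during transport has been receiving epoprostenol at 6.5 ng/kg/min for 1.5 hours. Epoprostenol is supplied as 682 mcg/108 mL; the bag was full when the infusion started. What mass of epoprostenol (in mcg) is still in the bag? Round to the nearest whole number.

Dose = 6.5 ng/kg/min × 110.3 kg = 716.95 ng/min
716.95 ng/min × 60 min/hr = 43017 ng/hr
Concentration = 682 mcg ÷ 108 mL = 6.314815 mcg/mL = 6314.815 ng/mL
Rate = 43017 ng/hr ÷ 6314.815 ng/mL = 6.812076 mL/hr
Volume infused = 6.812076 mL/hr × 1.5 hr = 10.21811 mL
Volume remaining = 108 − 10.21811 = 97.78189 mL
Drug remaining = 97.78189 mL × 6314.815 ng/mL = 617474.5 ng = 617.4745 mcg

617 mcg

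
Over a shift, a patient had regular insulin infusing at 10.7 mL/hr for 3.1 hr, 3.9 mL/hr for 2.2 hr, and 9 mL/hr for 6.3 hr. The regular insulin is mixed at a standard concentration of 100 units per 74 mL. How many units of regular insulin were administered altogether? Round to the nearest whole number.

133 units

Concentration = 100 units ÷ 74 mL = 1.351351 units/mL
Stage 1: 10.7 mL/hr × 3.1 hr = 33.17 mL → 33.17 mL × 1.351351 units/mL = 44.82432 units
Stage 2: 3.9 mL/hr × 2.2 hr = 8.58 mL → 8.58 mL × 1.351351 units/mL = 11.59459 units
Stage 3: 9 mL/hr × 6.3 hr = 56.7 mL → 56.7 mL × 1.351351 units/mL = 76.62162 units
Total = 44.82432 + 11.59459 + 76.62162 = 133.0405 units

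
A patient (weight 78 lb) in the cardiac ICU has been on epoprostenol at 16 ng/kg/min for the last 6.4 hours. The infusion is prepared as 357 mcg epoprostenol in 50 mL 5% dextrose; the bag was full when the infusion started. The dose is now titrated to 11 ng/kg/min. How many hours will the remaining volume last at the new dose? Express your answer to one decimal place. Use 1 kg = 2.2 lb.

Initial rate:
Weight = 78 lb ÷ 2.2 lb/kg = 35.45455 kg
Dose = 16 ng/kg/min × 35.45455 kg = 567.2727 ng/min
567.2727 ng/min × 60 min/hr = 34036.36 ng/hr
Concentration = 357 mcg ÷ 50 mL = 7.14 mcg/mL = 7140 ng/mL
Rate = 34036.36 ng/hr ÷ 7140 ng/mL = 4.766998 mL/hr
Volume infused so far = 4.766998 mL/hr × 6.4 hr = 30.50879 mL
Volume remaining = 50 − 30.50879 = 19.49121 mL
New rate:
Dose = 11 ng/kg/min × 35.45455 kg = 390 ng/min
390 ng/min × 60 min/hr = 23400 ng/hr
Rate = 23400 ng/hr ÷ 7140 ng/mL = 3.277311 mL/hr
Time remaining = 19.49121 mL ÷ 3.277311 mL/hr = 5.947319 hr

5.9 hours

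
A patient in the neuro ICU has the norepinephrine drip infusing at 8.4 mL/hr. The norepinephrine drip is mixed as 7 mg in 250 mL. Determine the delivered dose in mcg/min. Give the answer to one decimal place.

Concentration = 7 mg ÷ 250 mL = 0.028 mg/mL = 28 mcg/mL
Drug rate = 8.4 mL/hr × 28 mcg/mL = 235.2 mcg/hr
235.2 mcg/hr ÷ 60 min/hr = 3.92 mcg/min

3.9 mcg/min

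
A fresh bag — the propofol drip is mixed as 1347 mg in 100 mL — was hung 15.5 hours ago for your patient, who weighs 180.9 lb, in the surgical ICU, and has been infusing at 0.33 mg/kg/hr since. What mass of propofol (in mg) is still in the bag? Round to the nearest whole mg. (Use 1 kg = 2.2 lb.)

Weight = 180.9 lb ÷ 2.2 lb/kg = 82.22727 kg
Dose = 0.33 mg/kg/hr × 82.22727 kg = 27.135 mg/hr
Concentration = 1347 mg ÷ 100 mL = 13.47 mg/mL
Rate = 27.135 mg/hr ÷ 13.47 mg/mL = 2.014477 mL/hr
Volume infused = 2.014477 mL/hr × 15.5 hr = 31.22439 mL
Volume remaining = 100 − 31.22439 = 68.77561 mL
Drug remaining = 68.77561 mL × 13.47 mg/mL = 926.4075 mg

926 mg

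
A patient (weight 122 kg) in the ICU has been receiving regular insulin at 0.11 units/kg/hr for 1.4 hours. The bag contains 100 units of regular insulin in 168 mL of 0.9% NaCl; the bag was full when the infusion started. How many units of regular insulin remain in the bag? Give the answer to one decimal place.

81.2 units

Dose = 0.11 units/kg/hr × 122 kg = 13.42 units/hr
Concentration = 100 units ÷ 168 mL = 0.5952381 units/mL
Rate = 13.42 units/hr ÷ 0.5952381 units/mL = 22.5456 mL/hr
Volume infused = 22.5456 mL/hr × 1.4 hr = 31.56384 mL
Volume remaining = 168 − 31.56384 = 136.4362 mL
Drug remaining = 136.4362 mL × 0.5952381 units/mL = 81.212 units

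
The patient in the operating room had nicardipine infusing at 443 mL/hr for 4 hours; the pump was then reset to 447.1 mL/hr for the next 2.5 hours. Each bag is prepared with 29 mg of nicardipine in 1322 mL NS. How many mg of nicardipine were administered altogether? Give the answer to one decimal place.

Concentration = 29 mg ÷ 1322 mL = 0.02193646 mg/mL
Stage 1: 443 mL/hr × 4 hr = 1772 mL → 1772 mL × 0.02193646 mg/mL = 38.87141 mg
Stage 2: 447.1 mL/hr × 2.5 hr = 1117.75 mL → 1117.75 mL × 0.02193646 mg/mL = 24.51948 mg
Total = 38.87141 + 24.51948 = 63.39089 mg

63.4 mg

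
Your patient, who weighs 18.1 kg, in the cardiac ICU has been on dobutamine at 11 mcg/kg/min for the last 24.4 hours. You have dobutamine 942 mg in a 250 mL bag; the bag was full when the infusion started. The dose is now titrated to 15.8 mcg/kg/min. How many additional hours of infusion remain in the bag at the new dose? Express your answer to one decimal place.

37.9 hours

Initial rate:
Dose = 11 mcg/kg/min × 18.1 kg = 199.1 mcg/min
199.1 mcg/min × 60 min/hr = 11946 mcg/hr
Concentration = 942 mg ÷ 250 mL = 3.768 mg/mL = 3768 mcg/mL
Rate = 11946 mcg/hr ÷ 3768 mcg/mL = 3.170382 mL/hr
Volume infused so far = 3.170382 mL/hr × 24.4 hr = 77.35732 mL
Volume remaining = 250 − 77.35732 = 172.6427 mL
New rate:
Dose = 15.8 mcg/kg/min × 18.1 kg = 285.98 mcg/min
285.98 mcg/min × 60 min/hr = 17158.8 mcg/hr
Rate = 17158.8 mcg/hr ÷ 3768 mcg/mL = 4.553822 mL/hr
Time remaining = 172.6427 mL ÷ 4.553822 mL/hr = 37.9116 hr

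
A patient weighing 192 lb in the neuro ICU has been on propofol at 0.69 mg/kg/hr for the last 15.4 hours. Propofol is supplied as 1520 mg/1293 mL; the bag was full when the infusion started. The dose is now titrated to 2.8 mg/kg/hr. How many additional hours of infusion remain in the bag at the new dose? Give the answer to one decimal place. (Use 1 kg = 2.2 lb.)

Initial rate:
Weight = 192 lb ÷ 2.2 lb/kg = 87.27273 kg
Dose = 0.69 mg/kg/hr × 87.27273 kg = 60.21818 mg/hr
Concentration = 1520 mg ÷ 1293 mL = 1.175561 mg/mL
Rate = 60.21818 mg/hr ÷ 1.175561 mg/mL = 51.22507 mL/hr
Volume infused so far = 51.22507 mL/hr × 15.4 hr = 788.8661 mL
Volume remaining = 1293 − 788.8661 = 504.1339 mL
New rate:
Dose = 2.8 mg/kg/hr × 87.27273 kg = 244.3636 mg/hr
Rate = 244.3636 mg/hr ÷ 1.175561 mg/mL = 207.8699 mL/hr
Time remaining = 504.1339 mL ÷ 207.8699 mL/hr = 2.425238 hr

2.4 hours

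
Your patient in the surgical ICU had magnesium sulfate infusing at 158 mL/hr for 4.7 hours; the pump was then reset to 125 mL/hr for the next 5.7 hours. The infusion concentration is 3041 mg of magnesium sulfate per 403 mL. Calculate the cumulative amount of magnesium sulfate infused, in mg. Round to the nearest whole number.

Concentration = 3041 mg ÷ 403 mL = 7.545906 mg/mL
Stage 1: 158 mL/hr × 4.7 hr = 742.6 mL → 742.6 mL × 7.545906 mg/mL = 5603.59 mg
Stage 2: 125 mL/hr × 5.7 hr = 712.5 mL → 712.5 mL × 7.545906 mg/mL = 5376.458 mg
Total = 5603.59 + 5376.458 = 10980.05 mg

10980 mg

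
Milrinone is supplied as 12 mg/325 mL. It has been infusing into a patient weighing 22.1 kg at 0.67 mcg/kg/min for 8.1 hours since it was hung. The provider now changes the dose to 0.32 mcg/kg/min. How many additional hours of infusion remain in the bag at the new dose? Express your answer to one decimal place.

Initial rate:
Dose = 0.67 mcg/kg/min × 22.1 kg = 14.807 mcg/min
14.807 mcg/min × 60 min/hr = 888.42 mcg/hr
Concentration = 12 mg ÷ 325 mL = 0.03692308 mg/mL = 36.92308 mcg/mL
Rate = 888.42 mcg/hr ÷ 36.92308 mcg/mL = 24.06138 mL/hr
Volume infused so far = 24.06138 mL/hr × 8.1 hr = 194.8971 mL
Volume remaining = 325 − 194.8971 = 130.1029 mL
New rate:
Dose = 0.32 mcg/kg/min × 22.1 kg = 7.072 mcg/min
7.072 mcg/min × 60 min/hr = 424.32 mcg/hr
Rate = 424.32 mcg/hr ÷ 36.92308 mcg/mL = 11.492 mL/hr
Time remaining = 130.1029 mL ÷ 11.492 mL/hr = 11.32117 hr

11.3 hours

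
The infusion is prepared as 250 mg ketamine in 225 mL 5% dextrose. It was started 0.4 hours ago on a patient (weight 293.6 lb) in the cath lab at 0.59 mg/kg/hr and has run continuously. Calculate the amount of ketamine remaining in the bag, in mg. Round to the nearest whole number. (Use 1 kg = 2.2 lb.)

219 mg

Weight = 293.6 lb ÷ 2.2 lb/kg = 133.4545 kg
Dose = 0.59 mg/kg/hr × 133.4545 kg = 78.73818 mg/hr
Concentration = 250 mg ÷ 225 mL = 1.111111 mg/mL
Rate = 78.73818 mg/hr ÷ 1.111111 mg/mL = 70.86436 mL/hr
Volume infused = 70.86436 mL/hr × 0.4 hr = 28.34575 mL
Volume remaining = 225 − 28.34575 = 196.6543 mL
Drug remaining = 196.6543 mL × 1.111111 mg/mL = 218.5047 mg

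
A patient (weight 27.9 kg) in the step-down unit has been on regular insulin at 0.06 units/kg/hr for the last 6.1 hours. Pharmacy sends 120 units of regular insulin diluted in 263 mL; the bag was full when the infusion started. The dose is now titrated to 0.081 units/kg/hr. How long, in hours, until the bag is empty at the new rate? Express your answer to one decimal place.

Initial rate:
Dose = 0.06 units/kg/hr × 27.9 kg = 1.674 units/hr
Concentration = 120 units ÷ 263 mL = 0.4562738 units/mL
Rate = 1.674 units/hr ÷ 0.4562738 units/mL = 3.66885 mL/hr
Volume infused so far = 3.66885 mL/hr × 6.1 hr = 22.37998 mL
Volume remaining = 263 − 22.37998 = 240.62 mL
New rate:
Dose = 0.081 units/kg/hr × 27.9 kg = 2.2599 units/hr
Rate = 2.2599 units/hr ÷ 0.4562738 units/mL = 4.952947 mL/hr
Time remaining = 240.62 mL ÷ 4.952947 mL/hr = 48.58118 hr

48.6 hours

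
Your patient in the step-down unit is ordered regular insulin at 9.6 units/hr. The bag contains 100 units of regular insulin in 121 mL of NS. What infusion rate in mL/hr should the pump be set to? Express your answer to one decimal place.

Concentration = 100 units ÷ 121 mL = 0.8264463 units/mL
Rate = 9.6 units/hr ÷ 0.8264463 units/mL = 11.616 mL/hr

11.6 mL/hr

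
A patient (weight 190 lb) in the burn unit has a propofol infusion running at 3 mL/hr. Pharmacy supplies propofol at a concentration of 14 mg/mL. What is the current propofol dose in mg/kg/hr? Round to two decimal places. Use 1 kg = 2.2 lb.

Weight = 190 lb ÷ 2.2 lb/kg = 86.36364 kg
Drug rate = 3 mL/hr × 14 mg/mL = 42 mg/hr
42 mg/hr ÷ 86.36364 kg = 0.4863158 mg/kg/hr

0.49 mg/kg/hr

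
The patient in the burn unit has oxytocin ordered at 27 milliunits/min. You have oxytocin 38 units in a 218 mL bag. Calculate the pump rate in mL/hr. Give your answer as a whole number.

9 mL/hr

27 milliunits/min × 60 min/hr = 1620 milliunits/hr
Concentration = 38 units ÷ 218 mL = 0.1743119 units/mL = 174.3119 milliunits/mL
Rate = 1620 milliunits/hr ÷ 174.3119 milliunits/mL = 9.293684 mL/hr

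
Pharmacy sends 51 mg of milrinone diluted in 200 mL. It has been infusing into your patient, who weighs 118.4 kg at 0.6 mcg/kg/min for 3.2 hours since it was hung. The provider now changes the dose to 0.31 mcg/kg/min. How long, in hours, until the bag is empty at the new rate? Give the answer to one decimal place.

17.0 hours

Initial rate:
Dose = 0.6 mcg/kg/min × 118.4 kg = 71.04 mcg/min
71.04 mcg/min × 60 min/hr = 4262.4 mcg/hr
Concentration = 51 mg ÷ 200 mL = 0.255 mg/mL = 255 mcg/mL
Rate = 4262.4 mcg/hr ÷ 255 mcg/mL = 16.71529 mL/hr
Volume infused so far = 16.71529 mL/hr × 3.2 hr = 53.48894 mL
Volume remaining = 200 − 53.48894 = 146.5111 mL
New rate:
Dose = 0.31 mcg/kg/min × 118.4 kg = 36.704 mcg/min
36.704 mcg/min × 60 min/hr = 2202.24 mcg/hr
Rate = 2202.24 mcg/hr ÷ 255 mcg/mL = 8.636235 mL/hr
Time remaining = 146.5111 mL ÷ 8.636235 mL/hr = 16.96469 hr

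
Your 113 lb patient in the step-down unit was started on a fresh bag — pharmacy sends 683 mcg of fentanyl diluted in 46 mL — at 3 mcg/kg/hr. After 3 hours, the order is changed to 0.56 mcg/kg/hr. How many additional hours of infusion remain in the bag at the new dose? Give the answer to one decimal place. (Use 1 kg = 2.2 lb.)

Initial rate:
Weight = 113 lb ÷ 2.2 lb/kg = 51.36364 kg
Dose = 3 mcg/kg/hr × 51.36364 kg = 154.0909 mcg/hr
Concentration = 683 mcg ÷ 46 mL = 14.84783 mcg/mL
Rate = 154.0909 mcg/hr ÷ 14.84783 mcg/mL = 10.37801 mL/hr
Volume infused so far = 10.37801 mL/hr × 3 hr = 31.13403 mL
Volume remaining = 46 − 31.13403 = 14.86597 mL
New rate:
Dose = 0.56 mcg/kg/hr × 51.36364 kg = 28.76364 mcg/hr
Rate = 28.76364 mcg/hr ÷ 14.84783 mcg/mL = 1.937229 mL/hr
Time remaining = 14.86597 mL ÷ 1.937229 mL/hr = 7.673831 hr

7.7 hours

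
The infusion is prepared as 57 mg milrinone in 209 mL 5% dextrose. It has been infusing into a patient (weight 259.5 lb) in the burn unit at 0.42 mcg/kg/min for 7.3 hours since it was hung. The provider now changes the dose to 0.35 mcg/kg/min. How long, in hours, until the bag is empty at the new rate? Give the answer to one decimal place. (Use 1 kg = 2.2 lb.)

14.3 hours

Initial rate:
Weight = 259.5 lb ÷ 2.2 lb/kg = 117.9545 kg
Dose = 0.42 mcg/kg/min × 117.9545 kg = 49.54091 mcg/min
49.54091 mcg/min × 60 min/hr = 2972.455 mcg/hr
Concentration = 57 mg ÷ 209 mL = 0.2727273 mg/mL = 272.7273 mcg/mL
Rate = 2972.455 mcg/hr ÷ 272.7273 mcg/mL = 10.899 mL/hr
Volume infused so far = 10.899 mL/hr × 7.3 hr = 79.5627 mL
Volume remaining = 209 − 79.5627 = 129.4373 mL
New rate:
Dose = 0.35 mcg/kg/min × 117.9545 kg = 41.28409 mcg/min
41.28409 mcg/min × 60 min/hr = 2477.045 mcg/hr
Rate = 2477.045 mcg/hr ÷ 272.7273 mcg/mL = 9.0825 mL/hr
Time remaining = 129.4373 mL ÷ 9.0825 mL/hr = 14.25129 hr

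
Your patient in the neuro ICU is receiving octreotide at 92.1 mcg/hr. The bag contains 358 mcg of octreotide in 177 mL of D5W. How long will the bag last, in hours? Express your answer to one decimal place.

3.9 hours

Concentration = 358 mcg ÷ 177 mL = 2.022599 mcg/mL
Rate = 92.1 mcg/hr ÷ 2.022599 mcg/mL = 45.53547 mL/hr
Duration = 177 mL ÷ 45.53547 mL/hr = 3.887079 hr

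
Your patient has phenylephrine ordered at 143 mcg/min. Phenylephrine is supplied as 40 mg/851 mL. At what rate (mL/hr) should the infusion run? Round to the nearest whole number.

183 mL/hr

143 mcg/min × 60 min/hr = 8580 mcg/hr
Concentration = 40 mg ÷ 851 mL = 0.04700353 mg/mL = 47.00353 mcg/mL
Rate = 8580 mcg/hr ÷ 47.00353 mcg/mL = 182.5395 mL/hr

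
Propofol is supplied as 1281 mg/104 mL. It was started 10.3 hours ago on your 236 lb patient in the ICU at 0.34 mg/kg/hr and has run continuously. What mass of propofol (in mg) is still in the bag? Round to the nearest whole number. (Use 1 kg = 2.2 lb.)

905 mg

Weight = 236 lb ÷ 2.2 lb/kg = 107.2727 kg
Dose = 0.34 mg/kg/hr × 107.2727 kg = 36.47273 mg/hr
Concentration = 1281 mg ÷ 104 mL = 12.31731 mg/mL
Rate = 36.47273 mg/hr ÷ 12.31731 mg/mL = 2.961096 mL/hr
Volume infused = 2.961096 mL/hr × 10.3 hr = 30.49929 mL
Volume remaining = 104 − 30.49929 = 73.50071 mL
Drug remaining = 73.50071 mL × 12.31731 mg/mL = 905.3309 mg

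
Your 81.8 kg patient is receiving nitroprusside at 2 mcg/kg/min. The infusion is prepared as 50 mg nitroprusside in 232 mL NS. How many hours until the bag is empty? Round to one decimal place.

5.1 hours

Dose = 2 mcg/kg/min × 81.8 kg = 163.6 mcg/min
163.6 mcg/min × 60 min/hr = 9816 mcg/hr
Concentration = 50 mg ÷ 232 mL = 0.2155172 mg/mL = 215.5172 mcg/mL
Rate = 9816 mcg/hr ÷ 215.5172 mcg/mL = 45.54624 mL/hr
Duration = 232 mL ÷ 45.54624 mL/hr = 5.093725 hr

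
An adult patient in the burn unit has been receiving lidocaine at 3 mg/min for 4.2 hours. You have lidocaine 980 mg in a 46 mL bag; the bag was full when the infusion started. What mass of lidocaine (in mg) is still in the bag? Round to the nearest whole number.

3 mg/min × 60 min/hr = 180 mg/hr
Concentration = 980 mg ÷ 46 mL = 21.30435 mg/mL
Rate = 180 mg/hr ÷ 21.30435 mg/mL = 8.44898 mL/hr
Volume infused = 8.44898 mL/hr × 4.2 hr = 35.48571 mL
Volume remaining = 46 − 35.48571 = 10.51429 mL
Drug remaining = 10.51429 mL × 21.30435 mg/mL = 224 mg

224 mg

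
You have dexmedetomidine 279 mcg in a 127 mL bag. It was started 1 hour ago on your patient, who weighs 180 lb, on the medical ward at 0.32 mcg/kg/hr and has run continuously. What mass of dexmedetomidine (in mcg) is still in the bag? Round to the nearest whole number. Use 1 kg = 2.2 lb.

253 mcg

Weight = 180 lb ÷ 2.2 lb/kg = 81.81818 kg
Dose = 0.32 mcg/kg/hr × 81.81818 kg = 26.18182 mcg/hr
Concentration = 279 mcg ÷ 127 mL = 2.19685 mcg/mL
Rate = 26.18182 mcg/hr ÷ 2.19685 mcg/mL = 11.91789 mL/hr
Volume infused = 11.91789 mL/hr × 1 hr = 11.91789 mL
Volume remaining = 127 − 11.91789 = 115.0821 mL
Drug remaining = 115.0821 mL × 2.19685 mcg/mL = 252.8182 mcg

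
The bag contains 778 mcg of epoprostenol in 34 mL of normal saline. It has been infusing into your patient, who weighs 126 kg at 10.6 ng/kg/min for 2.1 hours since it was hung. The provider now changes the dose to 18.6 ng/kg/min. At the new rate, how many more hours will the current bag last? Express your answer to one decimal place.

Initial rate:
Dose = 10.6 ng/kg/min × 126 kg = 1335.6 ng/min
1335.6 ng/min × 60 min/hr = 80136 ng/hr
Concentration = 778 mcg ÷ 34 mL = 22.88235 mcg/mL = 22882.35 ng/mL
Rate = 80136 ng/hr ÷ 22882.35 ng/mL = 3.502087 mL/hr
Volume infused so far = 3.502087 mL/hr × 2.1 hr = 7.354384 mL
Volume remaining = 34 − 7.354384 = 26.64562 mL
New rate:
Dose = 18.6 ng/kg/min × 126 kg = 2343.6 ng/min
2343.6 ng/min × 60 min/hr = 140616 ng/hr
Rate = 140616 ng/hr ÷ 22882.35 ng/mL = 6.145172 mL/hr
Time remaining = 26.64562 mL ÷ 6.145172 mL/hr = 4.336024 hr

4.3 hours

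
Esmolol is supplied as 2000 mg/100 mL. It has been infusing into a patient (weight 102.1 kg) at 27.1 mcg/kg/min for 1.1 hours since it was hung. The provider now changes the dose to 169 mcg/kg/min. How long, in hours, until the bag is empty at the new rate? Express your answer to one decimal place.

Initial rate:
Dose = 27.1 mcg/kg/min × 102.1 kg = 2766.91 mcg/min
2766.91 mcg/min × 60 min/hr = 166014.6 mcg/hr
Concentration = 2000 mg ÷ 100 mL = 20 mg/mL = 20000 mcg/mL
Rate = 166014.6 mcg/hr ÷ 20000 mcg/mL = 8.30073 mL/hr
Volume infused so far = 8.30073 mL/hr × 1.1 hr = 9.130803 mL
Volume remaining = 100 − 9.130803 = 90.8692 mL
New rate:
Dose = 169 mcg/kg/min × 102.1 kg = 17254.9 mcg/min
17254.9 mcg/min × 60 min/hr = 1035294 mcg/hr
Rate = 1035294 mcg/hr ÷ 20000 mcg/mL = 51.7647 mL/hr
Time remaining = 90.8692 mL ÷ 51.7647 mL/hr = 1.755428 hr

1.8 hours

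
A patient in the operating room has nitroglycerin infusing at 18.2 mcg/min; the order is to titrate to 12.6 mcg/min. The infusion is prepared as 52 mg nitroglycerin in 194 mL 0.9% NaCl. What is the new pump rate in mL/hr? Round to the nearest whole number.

3 mL/hr

12.6 mcg/min × 60 min/hr = 756 mcg/hr
Concentration = 52 mg ÷ 194 mL = 0.2680412 mg/mL = 268.0412 mcg/mL
Rate = 756 mcg/hr ÷ 268.0412 mcg/mL = 2.820462 mL/hr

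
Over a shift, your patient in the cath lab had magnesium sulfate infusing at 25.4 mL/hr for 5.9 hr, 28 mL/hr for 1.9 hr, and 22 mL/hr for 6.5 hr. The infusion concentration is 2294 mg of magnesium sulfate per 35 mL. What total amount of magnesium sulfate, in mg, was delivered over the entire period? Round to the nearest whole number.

22682 mg

Concentration = 2294 mg ÷ 35 mL = 65.54286 mg/mL
Stage 1: 25.4 mL/hr × 5.9 hr = 149.86 mL → 149.86 mL × 65.54286 mg/mL = 9822.253 mg
Stage 2: 28 mL/hr × 1.9 hr = 53.2 mL → 53.2 mL × 65.54286 mg/mL = 3486.88 mg
Stage 3: 22 mL/hr × 6.5 hr = 143 mL → 143 mL × 65.54286 mg/mL = 9372.629 mg
Total = 9822.253 + 3486.88 + 9372.629 = 22681.76 mg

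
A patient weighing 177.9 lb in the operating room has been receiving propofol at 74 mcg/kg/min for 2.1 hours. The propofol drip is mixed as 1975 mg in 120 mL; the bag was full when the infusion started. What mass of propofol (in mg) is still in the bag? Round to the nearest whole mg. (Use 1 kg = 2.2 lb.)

Weight = 177.9 lb ÷ 2.2 lb/kg = 80.86364 kg
Dose = 74 mcg/kg/min × 80.86364 kg = 5983.909 mcg/min
5983.909 mcg/min × 60 min/hr = 359034.5 mcg/hr
Concentration = 1975 mg ÷ 120 mL = 16.45833 mg/mL = 16458.33 mcg/mL
Rate = 359034.5 mcg/hr ÷ 16458.33 mcg/mL = 21.81476 mL/hr
Volume infused = 21.81476 mL/hr × 2.1 hr = 45.81099 mL
Volume remaining = 120 − 45.81099 = 74.18901 mL
Drug remaining = 74.18901 mL × 16458.33 mcg/mL = 1221027 mcg = 1221.027 mg

1221 mg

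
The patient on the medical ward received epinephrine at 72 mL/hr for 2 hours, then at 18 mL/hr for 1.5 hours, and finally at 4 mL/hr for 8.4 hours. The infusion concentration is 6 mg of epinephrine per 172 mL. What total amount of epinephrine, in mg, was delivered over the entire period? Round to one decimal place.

Concentration = 6 mg ÷ 172 mL = 0.03488372 mg/mL
Stage 1: 72 mL/hr × 2 hr = 144 mL → 144 mL × 0.03488372 mg/mL = 5.023256 mg
Stage 2: 18 mL/hr × 1.5 hr = 27 mL → 27 mL × 0.03488372 mg/mL = 0.9418605 mg
Stage 3: 4 mL/hr × 8.4 hr = 33.6 mL → 33.6 mL × 0.03488372 mg/mL = 1.172093 mg
Total = 5.023256 + 0.9418605 + 1.172093 = 7.137209 mg

7.1 mg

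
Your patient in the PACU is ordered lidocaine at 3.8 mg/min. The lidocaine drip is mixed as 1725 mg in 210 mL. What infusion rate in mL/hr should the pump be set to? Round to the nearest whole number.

3.8 mg/min × 60 min/hr = 228 mg/hr
Concentration = 1725 mg ÷ 210 mL = 8.214286 mg/mL
Rate = 228 mg/hr ÷ 8.214286 mg/mL = 27.75652 mL/hr

28 mL/hr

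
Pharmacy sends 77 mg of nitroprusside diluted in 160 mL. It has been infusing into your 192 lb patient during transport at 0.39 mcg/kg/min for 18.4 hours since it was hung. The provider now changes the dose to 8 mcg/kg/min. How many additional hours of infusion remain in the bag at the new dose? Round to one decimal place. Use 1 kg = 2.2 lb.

Initial rate:
Weight = 192 lb ÷ 2.2 lb/kg = 87.27273 kg
Dose = 0.39 mcg/kg/min × 87.27273 kg = 34.03636 mcg/min
34.03636 mcg/min × 60 min/hr = 2042.182 mcg/hr
Concentration = 77 mg ÷ 160 mL = 0.48125 mg/mL = 481.25 mcg/mL
Rate = 2042.182 mcg/hr ÷ 481.25 mcg/mL = 4.243495 mL/hr
Volume infused so far = 4.243495 mL/hr × 18.4 hr = 78.0803 mL
Volume remaining = 160 − 78.0803 = 81.9197 mL
New rate:
Dose = 8 mcg/kg/min × 87.27273 kg = 698.1818 mcg/min
698.1818 mcg/min × 60 min/hr = 41890.91 mcg/hr
Rate = 41890.91 mcg/hr ÷ 481.25 mcg/mL = 87.04604 mL/hr
Time remaining = 81.9197 mL ÷ 87.04604 mL/hr = 0.9411076 hr

0.9 hours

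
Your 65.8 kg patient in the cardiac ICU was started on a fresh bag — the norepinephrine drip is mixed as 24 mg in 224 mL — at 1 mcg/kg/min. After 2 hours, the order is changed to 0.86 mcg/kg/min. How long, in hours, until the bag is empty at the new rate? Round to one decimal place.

Initial rate:
Dose = 1 mcg/kg/min × 65.8 kg = 65.8 mcg/min
65.8 mcg/min × 60 min/hr = 3948 mcg/hr
Concentration = 24 mg ÷ 224 mL = 0.1071429 mg/mL = 107.1429 mcg/mL
Rate = 3948 mcg/hr ÷ 107.1429 mcg/mL = 36.848 mL/hr
Volume infused so far = 36.848 mL/hr × 2 hr = 73.696 mL
Volume remaining = 224 − 73.696 = 150.304 mL
New rate:
Dose = 0.86 mcg/kg/min × 65.8 kg = 56.588 mcg/min
56.588 mcg/min × 60 min/hr = 3395.28 mcg/hr
Rate = 3395.28 mcg/hr ÷ 107.1429 mcg/mL = 31.68928 mL/hr
Time remaining = 150.304 mL ÷ 31.68928 mL/hr = 4.743055 hr

4.7 hours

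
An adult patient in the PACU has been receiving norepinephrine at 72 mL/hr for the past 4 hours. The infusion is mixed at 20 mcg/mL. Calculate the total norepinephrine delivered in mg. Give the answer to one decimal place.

Drug rate = 72 mL/hr × 20 mcg/mL = 1440 mcg/hr
Total = 1440 mcg/hr × 4 hr = 5760 mcg = 5.76 mg

5.8 mg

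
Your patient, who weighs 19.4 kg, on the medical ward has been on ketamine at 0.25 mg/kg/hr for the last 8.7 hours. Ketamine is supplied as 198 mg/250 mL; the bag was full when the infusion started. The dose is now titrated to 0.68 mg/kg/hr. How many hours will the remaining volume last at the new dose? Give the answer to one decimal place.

11.8 hours

Initial rate:
Dose = 0.25 mg/kg/hr × 19.4 kg = 4.85 mg/hr
Concentration = 198 mg ÷ 250 mL = 0.792 mg/mL
Rate = 4.85 mg/hr ÷ 0.792 mg/mL = 6.123737 mL/hr
Volume infused so far = 6.123737 mL/hr × 8.7 hr = 53.27652 mL
Volume remaining = 250 − 53.27652 = 196.7235 mL
New rate:
Dose = 0.68 mg/kg/hr × 19.4 kg = 13.192 mg/hr
Rate = 13.192 mg/hr ÷ 0.792 mg/mL = 16.65657 mL/hr
Time remaining = 196.7235 mL ÷ 16.65657 mL/hr = 11.81057 hr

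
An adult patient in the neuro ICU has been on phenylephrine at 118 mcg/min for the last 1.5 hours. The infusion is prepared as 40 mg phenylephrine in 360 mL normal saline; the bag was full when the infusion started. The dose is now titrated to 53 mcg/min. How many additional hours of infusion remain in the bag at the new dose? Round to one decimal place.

9.2 hours

Initial rate:
118 mcg/min × 60 min/hr = 7080 mcg/hr
Concentration = 40 mg ÷ 360 mL = 0.1111111 mg/mL = 111.1111 mcg/mL
Rate = 7080 mcg/hr ÷ 111.1111 mcg/mL = 63.72 mL/hr
Volume infused so far = 63.72 mL/hr × 1.5 hr = 95.58 mL
Volume remaining = 360 − 95.58 = 264.42 mL
New rate:
53 mcg/min × 60 min/hr = 3180 mcg/hr
Rate = 3180 mcg/hr ÷ 111.1111 mcg/mL = 28.62 mL/hr
Time remaining = 264.42 mL ÷ 28.62 mL/hr = 9.238994 hr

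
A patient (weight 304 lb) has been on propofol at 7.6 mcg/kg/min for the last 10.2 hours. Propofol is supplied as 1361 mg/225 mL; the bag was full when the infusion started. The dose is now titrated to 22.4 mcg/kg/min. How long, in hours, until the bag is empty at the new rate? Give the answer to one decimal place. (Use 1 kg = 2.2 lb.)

Initial rate:
Weight = 304 lb ÷ 2.2 lb/kg = 138.1818 kg
Dose = 7.6 mcg/kg/min × 138.1818 kg = 1050.182 mcg/min
1050.182 mcg/min × 60 min/hr = 63010.91 mcg/hr
Concentration = 1361 mg ÷ 225 mL = 6.048889 mg/mL = 6048.889 mcg/mL
Rate = 63010.91 mcg/hr ÷ 6048.889 mcg/mL = 10.41694 mL/hr
Volume infused so far = 10.41694 mL/hr × 10.2 hr = 106.2528 mL
Volume remaining = 225 − 106.2528 = 118.7472 mL
New rate:
Dose = 22.4 mcg/kg/min × 138.1818 kg = 3095.273 mcg/min
3095.273 mcg/min × 60 min/hr = 185716.4 mcg/hr
Rate = 185716.4 mcg/hr ÷ 6048.889 mcg/mL = 30.70256 mL/hr
Time remaining = 118.7472 mL ÷ 30.70256 mL/hr = 3.867665 hr

3.9 hours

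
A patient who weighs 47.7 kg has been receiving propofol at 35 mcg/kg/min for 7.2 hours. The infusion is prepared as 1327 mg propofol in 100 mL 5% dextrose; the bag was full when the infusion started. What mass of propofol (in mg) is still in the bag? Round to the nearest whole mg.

606 mg

Dose = 35 mcg/kg/min × 47.7 kg = 1669.5 mcg/min
1669.5 mcg/min × 60 min/hr = 100170 mcg/hr
Concentration = 1327 mg ÷ 100 mL = 13.27 mg/mL = 13270 mcg/mL
Rate = 100170 mcg/hr ÷ 13270 mcg/mL = 7.548606 mL/hr
Volume infused = 7.548606 mL/hr × 7.2 hr = 54.34996 mL
Volume remaining = 100 − 54.34996 = 45.65004 mL
Drug remaining = 45.65004 mL × 13270 mcg/mL = 605776 mcg = 605.776 mg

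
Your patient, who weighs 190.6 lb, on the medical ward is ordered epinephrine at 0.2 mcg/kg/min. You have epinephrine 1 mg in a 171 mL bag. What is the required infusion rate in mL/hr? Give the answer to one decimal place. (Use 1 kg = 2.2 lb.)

Weight = 190.6 lb ÷ 2.2 lb/kg = 86.63636 kg
Dose = 0.2 mcg/kg/min × 86.63636 kg = 17.32727 mcg/min
17.32727 mcg/min × 60 min/hr = 1039.636 mcg/hr
Concentration = 1 mg ÷ 171 mL = 0.005847953 mg/mL = 5.847953 mcg/mL
Rate = 1039.636 mcg/hr ÷ 5.847953 mcg/mL = 177.7778 mL/hr

177.8 mL/hr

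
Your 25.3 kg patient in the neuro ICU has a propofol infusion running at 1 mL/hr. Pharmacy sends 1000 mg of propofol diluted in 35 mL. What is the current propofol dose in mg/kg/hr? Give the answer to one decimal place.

1.1 mg/kg/hr

Concentration = 1000 mg ÷ 35 mL = 28.57143 mg/mL
Drug rate = 1 mL/hr × 28.57143 mg/mL = 28.57143 mg/hr
28.57143 mg/hr ÷ 25.3 kg = 1.129305 mg/kg/hr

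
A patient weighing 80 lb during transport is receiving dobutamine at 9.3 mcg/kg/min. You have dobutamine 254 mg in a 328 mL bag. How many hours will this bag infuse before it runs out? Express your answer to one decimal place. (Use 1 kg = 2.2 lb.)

Weight = 80 lb ÷ 2.2 lb/kg = 36.36364 kg
Dose = 9.3 mcg/kg/min × 36.36364 kg = 338.1818 mcg/min
338.1818 mcg/min × 60 min/hr = 20290.91 mcg/hr
Concentration = 254 mg ÷ 328 mL = 0.7743902 mg/mL = 774.3902 mcg/mL
Rate = 20290.91 mcg/hr ÷ 774.3902 mcg/mL = 26.20243 mL/hr
Duration = 328 mL ÷ 26.20243 mL/hr = 12.51792 hr

12.5 hours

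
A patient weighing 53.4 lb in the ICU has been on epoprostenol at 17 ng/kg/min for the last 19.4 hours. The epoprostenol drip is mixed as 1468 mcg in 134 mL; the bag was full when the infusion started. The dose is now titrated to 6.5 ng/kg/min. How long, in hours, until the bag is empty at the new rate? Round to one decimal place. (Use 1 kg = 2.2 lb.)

Initial rate:
Weight = 53.4 lb ÷ 2.2 lb/kg = 24.27273 kg
Dose = 17 ng/kg/min × 24.27273 kg = 412.6364 ng/min
412.6364 ng/min × 60 min/hr = 24758.18 ng/hr
Concentration = 1468 mcg ÷ 134 mL = 10.95522 mcg/mL = 10955.22 ng/mL
Rate = 24758.18 ng/hr ÷ 10955.22 ng/mL = 2.259943 mL/hr
Volume infused so far = 2.259943 mL/hr × 19.4 hr = 43.84289 mL
Volume remaining = 134 − 43.84289 = 90.15711 mL
New rate:
Dose = 6.5 ng/kg/min × 24.27273 kg = 157.7727 ng/min
157.7727 ng/min × 60 min/hr = 9466.364 ng/hr
Rate = 9466.364 ng/hr ÷ 10955.22 ng/mL = 0.8640959 mL/hr
Time remaining = 90.15711 mL ÷ 0.8640959 mL/hr = 104.3369 hr

104.3 hours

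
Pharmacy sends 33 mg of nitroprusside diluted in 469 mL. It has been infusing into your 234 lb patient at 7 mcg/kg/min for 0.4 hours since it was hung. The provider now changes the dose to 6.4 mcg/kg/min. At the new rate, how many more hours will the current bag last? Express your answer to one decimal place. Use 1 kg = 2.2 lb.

0.4 hours

Initial rate:
Weight = 234 lb ÷ 2.2 lb/kg = 106.3636 kg
Dose = 7 mcg/kg/min × 106.3636 kg = 744.5455 mcg/min
744.5455 mcg/min × 60 min/hr = 44672.73 mcg/hr
Concentration = 33 mg ÷ 469 mL = 0.07036247 mg/mL = 70.36247 mcg/mL
Rate = 44672.73 mcg/hr ÷ 70.36247 mcg/mL = 634.8942 mL/hr
Volume infused so far = 634.8942 mL/hr × 0.4 hr = 253.9577 mL
Volume remaining = 469 − 253.9577 = 215.0423 mL
New rate:
Dose = 6.4 mcg/kg/min × 106.3636 kg = 680.7273 mcg/min
680.7273 mcg/min × 60 min/hr = 40843.64 mcg/hr
Rate = 40843.64 mcg/hr ÷ 70.36247 mcg/mL = 580.4747 mL/hr
Time remaining = 215.0423 mL ÷ 580.4747 mL/hr = 0.3704594 hr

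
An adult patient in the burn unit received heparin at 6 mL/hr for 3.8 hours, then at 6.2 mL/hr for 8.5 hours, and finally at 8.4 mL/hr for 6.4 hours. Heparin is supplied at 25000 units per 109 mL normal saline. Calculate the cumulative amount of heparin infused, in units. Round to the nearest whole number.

29647 units

Concentration = 25000 units ÷ 109 mL = 229.3578 units/mL
Stage 1: 6 mL/hr × 3.8 hr = 22.8 mL → 22.8 mL × 229.3578 units/mL = 5229.358 units
Stage 2: 6.2 mL/hr × 8.5 hr = 52.7 mL → 52.7 mL × 229.3578 units/mL = 12087.16 units
Stage 3: 8.4 mL/hr × 6.4 hr = 53.76 mL → 53.76 mL × 229.3578 units/mL = 12330.28 units
Total = 5229.358 + 12087.16 + 12330.28 = 29646.79 units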